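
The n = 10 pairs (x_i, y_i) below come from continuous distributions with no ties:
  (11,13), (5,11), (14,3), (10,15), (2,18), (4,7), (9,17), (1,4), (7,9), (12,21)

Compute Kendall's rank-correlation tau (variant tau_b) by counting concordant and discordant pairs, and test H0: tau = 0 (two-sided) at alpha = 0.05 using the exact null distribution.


Step 1: Enumerate the 45 unordered pairs (i,j) with i<j and classify each by sign(x_j-x_i) * sign(y_j-y_i).
  (1,2):dx=-6,dy=-2->C; (1,3):dx=+3,dy=-10->D; (1,4):dx=-1,dy=+2->D; (1,5):dx=-9,dy=+5->D
  (1,6):dx=-7,dy=-6->C; (1,7):dx=-2,dy=+4->D; (1,8):dx=-10,dy=-9->C; (1,9):dx=-4,dy=-4->C
  (1,10):dx=+1,dy=+8->C; (2,3):dx=+9,dy=-8->D; (2,4):dx=+5,dy=+4->C; (2,5):dx=-3,dy=+7->D
  (2,6):dx=-1,dy=-4->C; (2,7):dx=+4,dy=+6->C; (2,8):dx=-4,dy=-7->C; (2,9):dx=+2,dy=-2->D
  (2,10):dx=+7,dy=+10->C; (3,4):dx=-4,dy=+12->D; (3,5):dx=-12,dy=+15->D; (3,6):dx=-10,dy=+4->D
  (3,7):dx=-5,dy=+14->D; (3,8):dx=-13,dy=+1->D; (3,9):dx=-7,dy=+6->D; (3,10):dx=-2,dy=+18->D
  (4,5):dx=-8,dy=+3->D; (4,6):dx=-6,dy=-8->C; (4,7):dx=-1,dy=+2->D; (4,8):dx=-9,dy=-11->C
  (4,9):dx=-3,dy=-6->C; (4,10):dx=+2,dy=+6->C; (5,6):dx=+2,dy=-11->D; (5,7):dx=+7,dy=-1->D
  (5,8):dx=-1,dy=-14->C; (5,9):dx=+5,dy=-9->D; (5,10):dx=+10,dy=+3->C; (6,7):dx=+5,dy=+10->C
  (6,8):dx=-3,dy=-3->C; (6,9):dx=+3,dy=+2->C; (6,10):dx=+8,dy=+14->C; (7,8):dx=-8,dy=-13->C
  (7,9):dx=-2,dy=-8->C; (7,10):dx=+3,dy=+4->C; (8,9):dx=+6,dy=+5->C; (8,10):dx=+11,dy=+17->C
  (9,10):dx=+5,dy=+12->C
Step 2: C = 26, D = 19, total pairs = 45.
Step 3: tau = (C - D)/(n(n-1)/2) = (26 - 19)/45 = 0.155556.
Step 4: Exact two-sided p-value (enumerate n! = 3628800 permutations of y under H0): p = 0.600654.
Step 5: alpha = 0.05. fail to reject H0.

tau_b = 0.1556 (C=26, D=19), p = 0.600654, fail to reject H0.


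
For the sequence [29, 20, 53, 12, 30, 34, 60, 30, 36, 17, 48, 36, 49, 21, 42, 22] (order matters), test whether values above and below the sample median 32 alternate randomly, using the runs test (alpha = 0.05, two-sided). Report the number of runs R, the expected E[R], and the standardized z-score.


Step 1: Compute median = 32; label A = above, B = below.
Labels in order: BBABBAABABAAABAB  (n_A = 8, n_B = 8)
Step 2: Count runs R = 11.
Step 3: Under H0 (random ordering), E[R] = 2*n_A*n_B/(n_A+n_B) + 1 = 2*8*8/16 + 1 = 9.0000.
        Var[R] = 2*n_A*n_B*(2*n_A*n_B - n_A - n_B) / ((n_A+n_B)^2 * (n_A+n_B-1)) = 14336/3840 = 3.7333.
        SD[R] = 1.9322.
Step 4: Continuity-corrected z = (R - 0.5 - E[R]) / SD[R] = (11 - 0.5 - 9.0000) / 1.9322 = 0.7763.
Step 5: Two-sided p-value via normal approximation = 2*(1 - Phi(|z|)) = 0.437558.
Step 6: alpha = 0.05. fail to reject H0.

R = 11, z = 0.7763, p = 0.437558, fail to reject H0.


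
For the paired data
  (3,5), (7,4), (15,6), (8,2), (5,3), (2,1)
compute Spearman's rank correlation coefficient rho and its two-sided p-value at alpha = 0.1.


Step 1: Rank x and y separately (midranks; no ties here).
rank(x): 3->2, 7->4, 15->6, 8->5, 5->3, 2->1
rank(y): 5->5, 4->4, 6->6, 2->2, 3->3, 1->1
Step 2: d_i = R_x(i) - R_y(i); compute d_i^2.
  (2-5)^2=9, (4-4)^2=0, (6-6)^2=0, (5-2)^2=9, (3-3)^2=0, (1-1)^2=0
sum(d^2) = 18.
Step 3: rho = 1 - 6*18 / (6*(6^2 - 1)) = 1 - 108/210 = 0.485714.
Step 4: Under H0, t = rho * sqrt((n-2)/(1-rho^2)) = 1.1113 ~ t(4).
Step 5: Two-sided p-value from the t-distribution with 4 df = 0.328723.
Step 6: alpha = 0.1. fail to reject H0.

rho = 0.4857, p = 0.328723, fail to reject H0 at alpha = 0.1.


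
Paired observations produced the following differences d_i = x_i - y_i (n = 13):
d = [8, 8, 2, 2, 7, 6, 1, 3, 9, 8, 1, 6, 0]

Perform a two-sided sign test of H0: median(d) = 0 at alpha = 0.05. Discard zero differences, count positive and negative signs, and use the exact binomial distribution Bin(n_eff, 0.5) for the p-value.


Step 1: Discard zero differences. Original n = 13; n_eff = number of nonzero differences = 12.
Nonzero differences (with sign): +8, +8, +2, +2, +7, +6, +1, +3, +9, +8, +1, +6
Step 2: Count signs: positive = 12, negative = 0.
Step 3: Under H0: P(positive) = 0.5, so the number of positives S ~ Bin(12, 0.5).
Step 4: Two-sided exact p-value = sum of Bin(12,0.5) probabilities at or below the observed probability = 0.000488.
Step 5: alpha = 0.05. reject H0.

n_eff = 12, pos = 12, neg = 0, p = 0.000488, reject H0.


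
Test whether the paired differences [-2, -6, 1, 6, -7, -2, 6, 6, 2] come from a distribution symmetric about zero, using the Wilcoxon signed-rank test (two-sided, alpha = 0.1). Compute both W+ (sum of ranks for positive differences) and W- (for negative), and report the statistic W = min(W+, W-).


Step 1: Drop any zero differences (none here) and take |d_i|.
|d| = [2, 6, 1, 6, 7, 2, 6, 6, 2]
Step 2: Midrank |d_i| (ties get averaged ranks).
ranks: |2|->3, |6|->6.5, |1|->1, |6|->6.5, |7|->9, |2|->3, |6|->6.5, |6|->6.5, |2|->3
Step 3: Attach original signs; sum ranks with positive sign and with negative sign.
W+ = 1 + 6.5 + 6.5 + 6.5 + 3 = 23.5
W- = 3 + 6.5 + 9 + 3 = 21.5
(Check: W+ + W- = 45 should equal n(n+1)/2 = 45.)
Step 4: Test statistic W = min(W+, W-) = 21.5.
Step 5: Ties in |d|, so use the tie-corrected normal approximation.
        E[W] = n(n+1)/4 = 9*10/4 = 22.5.
        Tie groups: |d|=2 (t=3), |d|=6 (t=4); sum(t^3 - t) = 84.
        Var[W] = n(n+1)(2n+1)/24 - sum(t^3-t)/48 = 1710/24 - 84/48 = 69.5.
        z = (W - E[W]) / sqrt(Var[W]) = (21.5 - 22.5) / 8.3367 = -0.1200.
        Two-sided p = 2*Phi(z) = 0.904521.
Step 6: alpha = 0.1. fail to reject H0.

W+ = 23.5, W- = 21.5, W = min = 21.5, p = 0.904521, fail to reject H0.


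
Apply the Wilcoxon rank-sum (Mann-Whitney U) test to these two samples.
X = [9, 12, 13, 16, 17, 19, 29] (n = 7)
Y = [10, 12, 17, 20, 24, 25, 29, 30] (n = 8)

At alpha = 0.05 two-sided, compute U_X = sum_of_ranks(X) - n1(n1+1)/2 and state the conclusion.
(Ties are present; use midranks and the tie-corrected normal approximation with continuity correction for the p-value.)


Step 1: Combine and sort all 15 observations; assign midranks.
sorted (value, group): (9,X), (10,Y), (12,X), (12,Y), (13,X), (16,X), (17,X), (17,Y), (19,X), (20,Y), (24,Y), (25,Y), (29,X), (29,Y), (30,Y)
ranks: 9->1, 10->2, 12->3.5, 12->3.5, 13->5, 16->6, 17->7.5, 17->7.5, 19->9, 20->10, 24->11, 25->12, 29->13.5, 29->13.5, 30->15
Step 2: Rank sum for X: R1 = 1 + 3.5 + 5 + 6 + 7.5 + 9 + 13.5 = 45.5.
Step 3: U_X = R1 - n1(n1+1)/2 = 45.5 - 7*8/2 = 45.5 - 28 = 17.5.
       U_Y = n1*n2 - U_X = 56 - 17.5 = 38.5.
Step 4: Ties are present, so use the tie-corrected normal approximation (with continuity correction) for the p-value.
Step 5: p-value = 0.245891; compare to alpha = 0.05. fail to reject H0.

U_X = 17.5, p = 0.245891, fail to reject H0 at alpha = 0.05.


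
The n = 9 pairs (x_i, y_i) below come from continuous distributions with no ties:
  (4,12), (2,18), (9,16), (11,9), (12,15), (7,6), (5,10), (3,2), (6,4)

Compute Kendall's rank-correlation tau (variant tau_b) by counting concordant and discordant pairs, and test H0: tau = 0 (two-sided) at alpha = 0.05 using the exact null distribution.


Step 1: Enumerate the 36 unordered pairs (i,j) with i<j and classify each by sign(x_j-x_i) * sign(y_j-y_i).
  (1,2):dx=-2,dy=+6->D; (1,3):dx=+5,dy=+4->C; (1,4):dx=+7,dy=-3->D; (1,5):dx=+8,dy=+3->C
  (1,6):dx=+3,dy=-6->D; (1,7):dx=+1,dy=-2->D; (1,8):dx=-1,dy=-10->C; (1,9):dx=+2,dy=-8->D
  (2,3):dx=+7,dy=-2->D; (2,4):dx=+9,dy=-9->D; (2,5):dx=+10,dy=-3->D; (2,6):dx=+5,dy=-12->D
  (2,7):dx=+3,dy=-8->D; (2,8):dx=+1,dy=-16->D; (2,9):dx=+4,dy=-14->D; (3,4):dx=+2,dy=-7->D
  (3,5):dx=+3,dy=-1->D; (3,6):dx=-2,dy=-10->C; (3,7):dx=-4,dy=-6->C; (3,8):dx=-6,dy=-14->C
  (3,9):dx=-3,dy=-12->C; (4,5):dx=+1,dy=+6->C; (4,6):dx=-4,dy=-3->C; (4,7):dx=-6,dy=+1->D
  (4,8):dx=-8,dy=-7->C; (4,9):dx=-5,dy=-5->C; (5,6):dx=-5,dy=-9->C; (5,7):dx=-7,dy=-5->C
  (5,8):dx=-9,dy=-13->C; (5,9):dx=-6,dy=-11->C; (6,7):dx=-2,dy=+4->D; (6,8):dx=-4,dy=-4->C
  (6,9):dx=-1,dy=-2->C; (7,8):dx=-2,dy=-8->C; (7,9):dx=+1,dy=-6->D; (8,9):dx=+3,dy=+2->C
Step 2: C = 19, D = 17, total pairs = 36.
Step 3: tau = (C - D)/(n(n-1)/2) = (19 - 17)/36 = 0.055556.
Step 4: Exact two-sided p-value (enumerate n! = 362880 permutations of y under H0): p = 0.919455.
Step 5: alpha = 0.05. fail to reject H0.

tau_b = 0.0556 (C=19, D=17), p = 0.919455, fail to reject H0.


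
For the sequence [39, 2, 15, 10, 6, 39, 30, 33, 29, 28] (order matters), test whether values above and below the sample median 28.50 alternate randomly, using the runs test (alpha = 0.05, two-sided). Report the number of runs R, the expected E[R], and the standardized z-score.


Step 1: Compute median = 28.50; label A = above, B = below.
Labels in order: ABBBBAAAAB  (n_A = 5, n_B = 5)
Step 2: Count runs R = 4.
Step 3: Under H0 (random ordering), E[R] = 2*n_A*n_B/(n_A+n_B) + 1 = 2*5*5/10 + 1 = 6.0000.
        Var[R] = 2*n_A*n_B*(2*n_A*n_B - n_A - n_B) / ((n_A+n_B)^2 * (n_A+n_B-1)) = 2000/900 = 2.2222.
        SD[R] = 1.4907.
Step 4: Continuity-corrected z = (R + 0.5 - E[R]) / SD[R] = (4 + 0.5 - 6.0000) / 1.4907 = -1.0062.
Step 5: Two-sided p-value via normal approximation = 2*(1 - Phi(|z|)) = 0.314305.
Step 6: alpha = 0.05. fail to reject H0.

R = 4, z = -1.0062, p = 0.314305, fail to reject H0.


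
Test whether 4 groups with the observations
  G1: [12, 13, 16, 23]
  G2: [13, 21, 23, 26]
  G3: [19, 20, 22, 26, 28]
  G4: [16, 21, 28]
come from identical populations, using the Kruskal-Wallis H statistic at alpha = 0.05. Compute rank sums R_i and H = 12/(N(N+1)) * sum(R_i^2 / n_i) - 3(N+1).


Step 1: Combine all N = 16 observations and assign midranks.
sorted (value, group, rank): (12,G1,1), (13,G1,2.5), (13,G2,2.5), (16,G1,4.5), (16,G4,4.5), (19,G3,6), (20,G3,7), (21,G2,8.5), (21,G4,8.5), (22,G3,10), (23,G1,11.5), (23,G2,11.5), (26,G2,13.5), (26,G3,13.5), (28,G3,15.5), (28,G4,15.5)
Step 2: Sum ranks within each group.
R_1 = 19.5 (n_1 = 4)
R_2 = 36 (n_2 = 4)
R_3 = 52 (n_3 = 5)
R_4 = 28.5 (n_4 = 3)
Step 3: H = 12/(N(N+1)) * sum(R_i^2/n_i) - 3(N+1)
     = 12/(16*17) * (19.5^2/4 + 36^2/4 + 52^2/5 + 28.5^2/3) - 3*17
     = 0.044118 * 1230.61 - 51
     = 3.291728.
Step 4: Ties present; correction factor C = 1 - 36/(16^3 - 16) = 0.991176. Corrected H = 3.291728 / 0.991176 = 3.321031.
Step 5: Under H0, H ~ chi^2(3); p-value = 0.344726.
Step 6: alpha = 0.05. fail to reject H0.

H = 3.3210, df = 3, p = 0.344726, fail to reject H0.


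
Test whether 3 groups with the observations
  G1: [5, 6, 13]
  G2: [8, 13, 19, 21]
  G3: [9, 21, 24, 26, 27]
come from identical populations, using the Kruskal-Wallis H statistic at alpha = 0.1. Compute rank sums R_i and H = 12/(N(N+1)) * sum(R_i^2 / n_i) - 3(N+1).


Step 1: Combine all N = 12 observations and assign midranks.
sorted (value, group, rank): (5,G1,1), (6,G1,2), (8,G2,3), (9,G3,4), (13,G1,5.5), (13,G2,5.5), (19,G2,7), (21,G2,8.5), (21,G3,8.5), (24,G3,10), (26,G3,11), (27,G3,12)
Step 2: Sum ranks within each group.
R_1 = 8.5 (n_1 = 3)
R_2 = 24 (n_2 = 4)
R_3 = 45.5 (n_3 = 5)
Step 3: H = 12/(N(N+1)) * sum(R_i^2/n_i) - 3(N+1)
     = 12/(12*13) * (8.5^2/3 + 24^2/4 + 45.5^2/5) - 3*13
     = 0.076923 * 582.133 - 39
     = 5.779487.
Step 4: Ties present; correction factor C = 1 - 12/(12^3 - 12) = 0.993007. Corrected H = 5.779487 / 0.993007 = 5.820188.
Step 5: Under H0, H ~ chi^2(2); p-value = 0.054471.
Step 6: alpha = 0.1. reject H0.

H = 5.8202, df = 2, p = 0.054471, reject H0.


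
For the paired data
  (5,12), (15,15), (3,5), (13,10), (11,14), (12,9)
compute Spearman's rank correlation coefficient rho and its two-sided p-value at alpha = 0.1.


Step 1: Rank x and y separately (midranks; no ties here).
rank(x): 5->2, 15->6, 3->1, 13->5, 11->3, 12->4
rank(y): 12->4, 15->6, 5->1, 10->3, 14->5, 9->2
Step 2: d_i = R_x(i) - R_y(i); compute d_i^2.
  (2-4)^2=4, (6-6)^2=0, (1-1)^2=0, (5-3)^2=4, (3-5)^2=4, (4-2)^2=4
sum(d^2) = 16.
Step 3: rho = 1 - 6*16 / (6*(6^2 - 1)) = 1 - 96/210 = 0.542857.
Step 4: Under H0, t = rho * sqrt((n-2)/(1-rho^2)) = 1.2928 ~ t(4).
Step 5: Two-sided p-value from the t-distribution with 4 df = 0.265703.
Step 6: alpha = 0.1. fail to reject H0.

rho = 0.5429, p = 0.265703, fail to reject H0 at alpha = 0.1.


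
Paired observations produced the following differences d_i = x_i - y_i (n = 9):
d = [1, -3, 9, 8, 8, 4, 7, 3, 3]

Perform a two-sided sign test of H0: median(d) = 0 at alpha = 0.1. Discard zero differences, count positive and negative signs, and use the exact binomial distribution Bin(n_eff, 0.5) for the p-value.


Step 1: Discard zero differences. Original n = 9; n_eff = number of nonzero differences = 9.
Nonzero differences (with sign): +1, -3, +9, +8, +8, +4, +7, +3, +3
Step 2: Count signs: positive = 8, negative = 1.
Step 3: Under H0: P(positive) = 0.5, so the number of positives S ~ Bin(9, 0.5).
Step 4: Two-sided exact p-value = sum of Bin(9,0.5) probabilities at or below the observed probability = 0.039062.
Step 5: alpha = 0.1. reject H0.

n_eff = 9, pos = 8, neg = 1, p = 0.039062, reject H0.


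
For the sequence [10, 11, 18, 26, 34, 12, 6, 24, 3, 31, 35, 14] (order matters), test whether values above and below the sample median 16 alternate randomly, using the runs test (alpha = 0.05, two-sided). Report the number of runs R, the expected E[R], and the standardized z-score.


Step 1: Compute median = 16; label A = above, B = below.
Labels in order: BBAAABBABAAB  (n_A = 6, n_B = 6)
Step 2: Count runs R = 7.
Step 3: Under H0 (random ordering), E[R] = 2*n_A*n_B/(n_A+n_B) + 1 = 2*6*6/12 + 1 = 7.0000.
        Var[R] = 2*n_A*n_B*(2*n_A*n_B - n_A - n_B) / ((n_A+n_B)^2 * (n_A+n_B-1)) = 4320/1584 = 2.7273.
        SD[R] = 1.6514.
Step 4: R = E[R], so z = 0 with no continuity correction.
Step 5: Two-sided p-value via normal approximation = 2*(1 - Phi(|z|)) = 1.000000.
Step 6: alpha = 0.05. fail to reject H0.

R = 7, z = 0.0000, p = 1.000000, fail to reject H0.


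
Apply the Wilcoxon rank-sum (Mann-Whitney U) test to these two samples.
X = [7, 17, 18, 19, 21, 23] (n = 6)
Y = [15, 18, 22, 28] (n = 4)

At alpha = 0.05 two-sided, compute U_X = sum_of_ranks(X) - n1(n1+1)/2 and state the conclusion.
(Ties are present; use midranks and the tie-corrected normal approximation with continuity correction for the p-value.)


Step 1: Combine and sort all 10 observations; assign midranks.
sorted (value, group): (7,X), (15,Y), (17,X), (18,X), (18,Y), (19,X), (21,X), (22,Y), (23,X), (28,Y)
ranks: 7->1, 15->2, 17->3, 18->4.5, 18->4.5, 19->6, 21->7, 22->8, 23->9, 28->10
Step 2: Rank sum for X: R1 = 1 + 3 + 4.5 + 6 + 7 + 9 = 30.5.
Step 3: U_X = R1 - n1(n1+1)/2 = 30.5 - 6*7/2 = 30.5 - 21 = 9.5.
       U_Y = n1*n2 - U_X = 24 - 9.5 = 14.5.
Step 4: Ties are present, so use the tie-corrected normal approximation (with continuity correction) for the p-value.
Step 5: p-value = 0.668870; compare to alpha = 0.05. fail to reject H0.

U_X = 9.5, p = 0.668870, fail to reject H0 at alpha = 0.05.


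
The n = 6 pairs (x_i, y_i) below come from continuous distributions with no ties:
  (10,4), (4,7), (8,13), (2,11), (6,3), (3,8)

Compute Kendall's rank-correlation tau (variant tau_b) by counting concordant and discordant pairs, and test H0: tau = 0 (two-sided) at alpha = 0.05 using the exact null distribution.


Step 1: Enumerate the 15 unordered pairs (i,j) with i<j and classify each by sign(x_j-x_i) * sign(y_j-y_i).
  (1,2):dx=-6,dy=+3->D; (1,3):dx=-2,dy=+9->D; (1,4):dx=-8,dy=+7->D; (1,5):dx=-4,dy=-1->C
  (1,6):dx=-7,dy=+4->D; (2,3):dx=+4,dy=+6->C; (2,4):dx=-2,dy=+4->D; (2,5):dx=+2,dy=-4->D
  (2,6):dx=-1,dy=+1->D; (3,4):dx=-6,dy=-2->C; (3,5):dx=-2,dy=-10->C; (3,6):dx=-5,dy=-5->C
  (4,5):dx=+4,dy=-8->D; (4,6):dx=+1,dy=-3->D; (5,6):dx=-3,dy=+5->D
Step 2: C = 5, D = 10, total pairs = 15.
Step 3: tau = (C - D)/(n(n-1)/2) = (5 - 10)/15 = -0.333333.
Step 4: Exact two-sided p-value (enumerate n! = 720 permutations of y under H0): p = 0.469444.
Step 5: alpha = 0.05. fail to reject H0.

tau_b = -0.3333 (C=5, D=10), p = 0.469444, fail to reject H0.


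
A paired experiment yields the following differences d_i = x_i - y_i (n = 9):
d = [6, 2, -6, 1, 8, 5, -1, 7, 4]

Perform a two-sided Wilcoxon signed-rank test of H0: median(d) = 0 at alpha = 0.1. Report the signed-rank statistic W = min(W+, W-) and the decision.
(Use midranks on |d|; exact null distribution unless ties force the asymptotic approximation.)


Step 1: Drop any zero differences (none here) and take |d_i|.
|d| = [6, 2, 6, 1, 8, 5, 1, 7, 4]
Step 2: Midrank |d_i| (ties get averaged ranks).
ranks: |6|->6.5, |2|->3, |6|->6.5, |1|->1.5, |8|->9, |5|->5, |1|->1.5, |7|->8, |4|->4
Step 3: Attach original signs; sum ranks with positive sign and with negative sign.
W+ = 6.5 + 3 + 1.5 + 9 + 5 + 8 + 4 = 37
W- = 6.5 + 1.5 = 8
(Check: W+ + W- = 45 should equal n(n+1)/2 = 45.)
Step 4: Test statistic W = min(W+, W-) = 8.
Step 5: Ties in |d|, so use the tie-corrected normal approximation.
        E[W] = n(n+1)/4 = 9*10/4 = 22.5.
        Tie groups: |d|=1 (t=2), |d|=6 (t=2); sum(t^3 - t) = 12.
        Var[W] = n(n+1)(2n+1)/24 - sum(t^3-t)/48 = 1710/24 - 12/48 = 71.
        z = (W - E[W]) / sqrt(Var[W]) = (8 - 22.5) / 8.4261 = -1.7208.
        Two-sided p = 2*Phi(z) = 0.085281.
Step 6: alpha = 0.1. reject H0.

W+ = 37, W- = 8, W = min = 8, p = 0.085281, reject H0.


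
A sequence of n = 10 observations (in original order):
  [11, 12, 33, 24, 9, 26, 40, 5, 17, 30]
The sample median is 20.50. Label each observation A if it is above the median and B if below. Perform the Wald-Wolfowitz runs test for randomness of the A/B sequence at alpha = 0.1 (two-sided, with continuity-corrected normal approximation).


Step 1: Compute median = 20.50; label A = above, B = below.
Labels in order: BBAABAABBA  (n_A = 5, n_B = 5)
Step 2: Count runs R = 6.
Step 3: Under H0 (random ordering), E[R] = 2*n_A*n_B/(n_A+n_B) + 1 = 2*5*5/10 + 1 = 6.0000.
        Var[R] = 2*n_A*n_B*(2*n_A*n_B - n_A - n_B) / ((n_A+n_B)^2 * (n_A+n_B-1)) = 2000/900 = 2.2222.
        SD[R] = 1.4907.
Step 4: R = E[R], so z = 0 with no continuity correction.
Step 5: Two-sided p-value via normal approximation = 2*(1 - Phi(|z|)) = 1.000000.
Step 6: alpha = 0.1. fail to reject H0.

R = 6, z = 0.0000, p = 1.000000, fail to reject H0.


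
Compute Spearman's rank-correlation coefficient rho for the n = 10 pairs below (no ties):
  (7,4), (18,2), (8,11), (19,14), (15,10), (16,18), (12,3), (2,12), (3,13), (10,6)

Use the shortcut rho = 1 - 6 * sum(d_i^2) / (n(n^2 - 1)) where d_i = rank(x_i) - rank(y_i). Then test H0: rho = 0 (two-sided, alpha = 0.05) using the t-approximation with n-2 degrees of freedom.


Step 1: Rank x and y separately (midranks; no ties here).
rank(x): 7->3, 18->9, 8->4, 19->10, 15->7, 16->8, 12->6, 2->1, 3->2, 10->5
rank(y): 4->3, 2->1, 11->6, 14->9, 10->5, 18->10, 3->2, 12->7, 13->8, 6->4
Step 2: d_i = R_x(i) - R_y(i); compute d_i^2.
  (3-3)^2=0, (9-1)^2=64, (4-6)^2=4, (10-9)^2=1, (7-5)^2=4, (8-10)^2=4, (6-2)^2=16, (1-7)^2=36, (2-8)^2=36, (5-4)^2=1
sum(d^2) = 166.
Step 3: rho = 1 - 6*166 / (10*(10^2 - 1)) = 1 - 996/990 = -0.006061.
Step 4: Under H0, t = rho * sqrt((n-2)/(1-rho^2)) = -0.0171 ~ t(8).
Step 5: Two-sided p-value from the t-distribution with 8 df = 0.986743.
Step 6: alpha = 0.05. fail to reject H0.

rho = -0.0061, p = 0.986743, fail to reject H0 at alpha = 0.05.


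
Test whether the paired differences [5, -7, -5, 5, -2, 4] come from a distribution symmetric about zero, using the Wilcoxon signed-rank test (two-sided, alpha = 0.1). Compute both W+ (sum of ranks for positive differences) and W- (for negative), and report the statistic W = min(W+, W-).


Step 1: Drop any zero differences (none here) and take |d_i|.
|d| = [5, 7, 5, 5, 2, 4]
Step 2: Midrank |d_i| (ties get averaged ranks).
ranks: |5|->4, |7|->6, |5|->4, |5|->4, |2|->1, |4|->2
Step 3: Attach original signs; sum ranks with positive sign and with negative sign.
W+ = 4 + 4 + 2 = 10
W- = 6 + 4 + 1 = 11
(Check: W+ + W- = 21 should equal n(n+1)/2 = 21.)
Step 4: Test statistic W = min(W+, W-) = 10.
Step 5: Ties in |d|, so use the tie-corrected normal approximation.
        E[W] = n(n+1)/4 = 6*7/4 = 10.5.
        Tie groups: |d|=5 (t=3); sum(t^3 - t) = 24.
        Var[W] = n(n+1)(2n+1)/24 - sum(t^3-t)/48 = 546/24 - 24/48 = 22.25.
        z = (W - E[W]) / sqrt(Var[W]) = (10 - 10.5) / 4.7170 = -0.1060.
        Two-sided p = 2*Phi(z) = 0.915583.
Step 6: alpha = 0.1. fail to reject H0.

W+ = 10, W- = 11, W = min = 10, p = 0.915583, fail to reject H0.


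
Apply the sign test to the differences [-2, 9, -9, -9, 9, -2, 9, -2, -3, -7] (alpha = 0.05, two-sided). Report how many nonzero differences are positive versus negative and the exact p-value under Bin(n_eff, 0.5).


Step 1: Discard zero differences. Original n = 10; n_eff = number of nonzero differences = 10.
Nonzero differences (with sign): -2, +9, -9, -9, +9, -2, +9, -2, -3, -7
Step 2: Count signs: positive = 3, negative = 7.
Step 3: Under H0: P(positive) = 0.5, so the number of positives S ~ Bin(10, 0.5).
Step 4: Two-sided exact p-value = sum of Bin(10,0.5) probabilities at or below the observed probability = 0.343750.
Step 5: alpha = 0.05. fail to reject H0.

n_eff = 10, pos = 3, neg = 7, p = 0.343750, fail to reject H0.


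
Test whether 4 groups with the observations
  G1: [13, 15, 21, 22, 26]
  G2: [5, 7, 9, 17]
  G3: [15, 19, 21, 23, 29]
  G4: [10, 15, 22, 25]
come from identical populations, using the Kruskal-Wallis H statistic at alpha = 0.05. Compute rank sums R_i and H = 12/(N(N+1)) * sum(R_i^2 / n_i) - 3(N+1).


Step 1: Combine all N = 18 observations and assign midranks.
sorted (value, group, rank): (5,G2,1), (7,G2,2), (9,G2,3), (10,G4,4), (13,G1,5), (15,G1,7), (15,G3,7), (15,G4,7), (17,G2,9), (19,G3,10), (21,G1,11.5), (21,G3,11.5), (22,G1,13.5), (22,G4,13.5), (23,G3,15), (25,G4,16), (26,G1,17), (29,G3,18)
Step 2: Sum ranks within each group.
R_1 = 54 (n_1 = 5)
R_2 = 15 (n_2 = 4)
R_3 = 61.5 (n_3 = 5)
R_4 = 40.5 (n_4 = 4)
Step 3: H = 12/(N(N+1)) * sum(R_i^2/n_i) - 3(N+1)
     = 12/(18*19) * (54^2/5 + 15^2/4 + 61.5^2/5 + 40.5^2/4) - 3*19
     = 0.035088 * 1805.96 - 57
     = 6.367105.
Step 4: Ties present; correction factor C = 1 - 36/(18^3 - 18) = 0.993808. Corrected H = 6.367105 / 0.993808 = 6.406776.
Step 5: Under H0, H ~ chi^2(3); p-value = 0.093412.
Step 6: alpha = 0.05. fail to reject H0.

H = 6.4068, df = 3, p = 0.093412, fail to reject H0.


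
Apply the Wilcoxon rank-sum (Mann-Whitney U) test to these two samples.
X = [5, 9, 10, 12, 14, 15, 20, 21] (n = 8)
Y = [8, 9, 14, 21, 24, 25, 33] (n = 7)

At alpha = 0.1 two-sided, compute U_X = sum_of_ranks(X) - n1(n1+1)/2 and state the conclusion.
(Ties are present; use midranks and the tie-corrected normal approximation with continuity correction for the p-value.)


Step 1: Combine and sort all 15 observations; assign midranks.
sorted (value, group): (5,X), (8,Y), (9,X), (9,Y), (10,X), (12,X), (14,X), (14,Y), (15,X), (20,X), (21,X), (21,Y), (24,Y), (25,Y), (33,Y)
ranks: 5->1, 8->2, 9->3.5, 9->3.5, 10->5, 12->6, 14->7.5, 14->7.5, 15->9, 20->10, 21->11.5, 21->11.5, 24->13, 25->14, 33->15
Step 2: Rank sum for X: R1 = 1 + 3.5 + 5 + 6 + 7.5 + 9 + 10 + 11.5 = 53.5.
Step 3: U_X = R1 - n1(n1+1)/2 = 53.5 - 8*9/2 = 53.5 - 36 = 17.5.
       U_Y = n1*n2 - U_X = 56 - 17.5 = 38.5.
Step 4: Ties are present, so use the tie-corrected normal approximation (with continuity correction) for the p-value.
Step 5: p-value = 0.245891; compare to alpha = 0.1. fail to reject H0.

U_X = 17.5, p = 0.245891, fail to reject H0 at alpha = 0.1.


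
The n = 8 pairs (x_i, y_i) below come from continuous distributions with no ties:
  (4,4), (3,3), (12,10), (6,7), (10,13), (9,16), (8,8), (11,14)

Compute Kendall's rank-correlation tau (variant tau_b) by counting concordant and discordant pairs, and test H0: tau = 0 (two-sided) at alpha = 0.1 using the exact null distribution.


Step 1: Enumerate the 28 unordered pairs (i,j) with i<j and classify each by sign(x_j-x_i) * sign(y_j-y_i).
  (1,2):dx=-1,dy=-1->C; (1,3):dx=+8,dy=+6->C; (1,4):dx=+2,dy=+3->C; (1,5):dx=+6,dy=+9->C
  (1,6):dx=+5,dy=+12->C; (1,7):dx=+4,dy=+4->C; (1,8):dx=+7,dy=+10->C; (2,3):dx=+9,dy=+7->C
  (2,4):dx=+3,dy=+4->C; (2,5):dx=+7,dy=+10->C; (2,6):dx=+6,dy=+13->C; (2,7):dx=+5,dy=+5->C
  (2,8):dx=+8,dy=+11->C; (3,4):dx=-6,dy=-3->C; (3,5):dx=-2,dy=+3->D; (3,6):dx=-3,dy=+6->D
  (3,7):dx=-4,dy=-2->C; (3,8):dx=-1,dy=+4->D; (4,5):dx=+4,dy=+6->C; (4,6):dx=+3,dy=+9->C
  (4,7):dx=+2,dy=+1->C; (4,8):dx=+5,dy=+7->C; (5,6):dx=-1,dy=+3->D; (5,7):dx=-2,dy=-5->C
  (5,8):dx=+1,dy=+1->C; (6,7):dx=-1,dy=-8->C; (6,8):dx=+2,dy=-2->D; (7,8):dx=+3,dy=+6->C
Step 2: C = 23, D = 5, total pairs = 28.
Step 3: tau = (C - D)/(n(n-1)/2) = (23 - 5)/28 = 0.642857.
Step 4: Exact two-sided p-value (enumerate n! = 40320 permutations of y under H0): p = 0.031151.
Step 5: alpha = 0.1. reject H0.

tau_b = 0.6429 (C=23, D=5), p = 0.031151, reject H0.


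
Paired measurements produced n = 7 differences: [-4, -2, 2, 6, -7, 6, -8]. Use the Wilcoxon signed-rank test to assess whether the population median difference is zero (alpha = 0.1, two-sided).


Step 1: Drop any zero differences (none here) and take |d_i|.
|d| = [4, 2, 2, 6, 7, 6, 8]
Step 2: Midrank |d_i| (ties get averaged ranks).
ranks: |4|->3, |2|->1.5, |2|->1.5, |6|->4.5, |7|->6, |6|->4.5, |8|->7
Step 3: Attach original signs; sum ranks with positive sign and with negative sign.
W+ = 1.5 + 4.5 + 4.5 = 10.5
W- = 3 + 1.5 + 6 + 7 = 17.5
(Check: W+ + W- = 28 should equal n(n+1)/2 = 28.)
Step 4: Test statistic W = min(W+, W-) = 10.5.
Step 5: Ties in |d|, so use the tie-corrected normal approximation.
        E[W] = n(n+1)/4 = 7*8/4 = 14.
        Tie groups: |d|=2 (t=2), |d|=6 (t=2); sum(t^3 - t) = 12.
        Var[W] = n(n+1)(2n+1)/24 - sum(t^3-t)/48 = 840/24 - 12/48 = 34.75.
        z = (W - E[W]) / sqrt(Var[W]) = (10.5 - 14) / 5.8949 = -0.5937.
        Two-sided p = 2*Phi(z) = 0.552691.
Step 6: alpha = 0.1. fail to reject H0.

W+ = 10.5, W- = 17.5, W = min = 10.5, p = 0.552691, fail to reject H0.


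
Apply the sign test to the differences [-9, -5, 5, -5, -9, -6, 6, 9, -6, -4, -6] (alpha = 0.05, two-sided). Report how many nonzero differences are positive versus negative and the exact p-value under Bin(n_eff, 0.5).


Step 1: Discard zero differences. Original n = 11; n_eff = number of nonzero differences = 11.
Nonzero differences (with sign): -9, -5, +5, -5, -9, -6, +6, +9, -6, -4, -6
Step 2: Count signs: positive = 3, negative = 8.
Step 3: Under H0: P(positive) = 0.5, so the number of positives S ~ Bin(11, 0.5).
Step 4: Two-sided exact p-value = sum of Bin(11,0.5) probabilities at or below the observed probability = 0.226562.
Step 5: alpha = 0.05. fail to reject H0.

n_eff = 11, pos = 3, neg = 8, p = 0.226562, fail to reject H0.


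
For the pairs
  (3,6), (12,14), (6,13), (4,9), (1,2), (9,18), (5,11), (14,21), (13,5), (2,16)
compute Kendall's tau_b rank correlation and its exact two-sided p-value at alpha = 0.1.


Step 1: Enumerate the 45 unordered pairs (i,j) with i<j and classify each by sign(x_j-x_i) * sign(y_j-y_i).
  (1,2):dx=+9,dy=+8->C; (1,3):dx=+3,dy=+7->C; (1,4):dx=+1,dy=+3->C; (1,5):dx=-2,dy=-4->C
  (1,6):dx=+6,dy=+12->C; (1,7):dx=+2,dy=+5->C; (1,8):dx=+11,dy=+15->C; (1,9):dx=+10,dy=-1->D
  (1,10):dx=-1,dy=+10->D; (2,3):dx=-6,dy=-1->C; (2,4):dx=-8,dy=-5->C; (2,5):dx=-11,dy=-12->C
  (2,6):dx=-3,dy=+4->D; (2,7):dx=-7,dy=-3->C; (2,8):dx=+2,dy=+7->C; (2,9):dx=+1,dy=-9->D
  (2,10):dx=-10,dy=+2->D; (3,4):dx=-2,dy=-4->C; (3,5):dx=-5,dy=-11->C; (3,6):dx=+3,dy=+5->C
  (3,7):dx=-1,dy=-2->C; (3,8):dx=+8,dy=+8->C; (3,9):dx=+7,dy=-8->D; (3,10):dx=-4,dy=+3->D
  (4,5):dx=-3,dy=-7->C; (4,6):dx=+5,dy=+9->C; (4,7):dx=+1,dy=+2->C; (4,8):dx=+10,dy=+12->C
  (4,9):dx=+9,dy=-4->D; (4,10):dx=-2,dy=+7->D; (5,6):dx=+8,dy=+16->C; (5,7):dx=+4,dy=+9->C
  (5,8):dx=+13,dy=+19->C; (5,9):dx=+12,dy=+3->C; (5,10):dx=+1,dy=+14->C; (6,7):dx=-4,dy=-7->C
  (6,8):dx=+5,dy=+3->C; (6,9):dx=+4,dy=-13->D; (6,10):dx=-7,dy=-2->C; (7,8):dx=+9,dy=+10->C
  (7,9):dx=+8,dy=-6->D; (7,10):dx=-3,dy=+5->D; (8,9):dx=-1,dy=-16->C; (8,10):dx=-12,dy=-5->C
  (9,10):dx=-11,dy=+11->D
Step 2: C = 32, D = 13, total pairs = 45.
Step 3: tau = (C - D)/(n(n-1)/2) = (32 - 13)/45 = 0.422222.
Step 4: Exact two-sided p-value (enumerate n! = 3628800 permutations of y under H0): p = 0.108313.
Step 5: alpha = 0.1. fail to reject H0.

tau_b = 0.4222 (C=32, D=13), p = 0.108313, fail to reject H0.


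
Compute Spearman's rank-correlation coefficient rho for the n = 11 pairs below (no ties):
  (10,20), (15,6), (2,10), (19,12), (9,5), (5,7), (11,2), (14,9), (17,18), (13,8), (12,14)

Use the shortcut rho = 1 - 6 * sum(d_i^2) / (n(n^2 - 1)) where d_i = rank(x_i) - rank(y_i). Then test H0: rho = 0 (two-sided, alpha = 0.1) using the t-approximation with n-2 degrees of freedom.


Step 1: Rank x and y separately (midranks; no ties here).
rank(x): 10->4, 15->9, 2->1, 19->11, 9->3, 5->2, 11->5, 14->8, 17->10, 13->7, 12->6
rank(y): 20->11, 6->3, 10->7, 12->8, 5->2, 7->4, 2->1, 9->6, 18->10, 8->5, 14->9
Step 2: d_i = R_x(i) - R_y(i); compute d_i^2.
  (4-11)^2=49, (9-3)^2=36, (1-7)^2=36, (11-8)^2=9, (3-2)^2=1, (2-4)^2=4, (5-1)^2=16, (8-6)^2=4, (10-10)^2=0, (7-5)^2=4, (6-9)^2=9
sum(d^2) = 168.
Step 3: rho = 1 - 6*168 / (11*(11^2 - 1)) = 1 - 1008/1320 = 0.236364.
Step 4: Under H0, t = rho * sqrt((n-2)/(1-rho^2)) = 0.7298 ~ t(9).
Step 5: Two-sided p-value from the t-distribution with 9 df = 0.484091.
Step 6: alpha = 0.1. fail to reject H0.

rho = 0.2364, p = 0.484091, fail to reject H0 at alpha = 0.1.


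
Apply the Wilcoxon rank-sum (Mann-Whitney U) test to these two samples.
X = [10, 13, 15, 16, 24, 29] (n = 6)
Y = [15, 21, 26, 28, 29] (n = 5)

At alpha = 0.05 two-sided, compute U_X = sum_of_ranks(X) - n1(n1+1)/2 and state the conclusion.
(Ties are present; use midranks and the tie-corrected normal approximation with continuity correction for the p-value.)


Step 1: Combine and sort all 11 observations; assign midranks.
sorted (value, group): (10,X), (13,X), (15,X), (15,Y), (16,X), (21,Y), (24,X), (26,Y), (28,Y), (29,X), (29,Y)
ranks: 10->1, 13->2, 15->3.5, 15->3.5, 16->5, 21->6, 24->7, 26->8, 28->9, 29->10.5, 29->10.5
Step 2: Rank sum for X: R1 = 1 + 2 + 3.5 + 5 + 7 + 10.5 = 29.
Step 3: U_X = R1 - n1(n1+1)/2 = 29 - 6*7/2 = 29 - 21 = 8.
       U_Y = n1*n2 - U_X = 30 - 8 = 22.
Step 4: Ties are present, so use the tie-corrected normal approximation (with continuity correction) for the p-value.
Step 5: p-value = 0.233197; compare to alpha = 0.05. fail to reject H0.

U_X = 8, p = 0.233197, fail to reject H0 at alpha = 0.05.


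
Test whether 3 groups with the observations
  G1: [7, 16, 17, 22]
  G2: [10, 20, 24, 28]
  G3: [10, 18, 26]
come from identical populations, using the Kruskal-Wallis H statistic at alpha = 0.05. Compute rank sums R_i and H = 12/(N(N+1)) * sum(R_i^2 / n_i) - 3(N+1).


Step 1: Combine all N = 11 observations and assign midranks.
sorted (value, group, rank): (7,G1,1), (10,G2,2.5), (10,G3,2.5), (16,G1,4), (17,G1,5), (18,G3,6), (20,G2,7), (22,G1,8), (24,G2,9), (26,G3,10), (28,G2,11)
Step 2: Sum ranks within each group.
R_1 = 18 (n_1 = 4)
R_2 = 29.5 (n_2 = 4)
R_3 = 18.5 (n_3 = 3)
Step 3: H = 12/(N(N+1)) * sum(R_i^2/n_i) - 3(N+1)
     = 12/(11*12) * (18^2/4 + 29.5^2/4 + 18.5^2/3) - 3*12
     = 0.090909 * 412.646 - 36
     = 1.513258.
Step 4: Ties present; correction factor C = 1 - 6/(11^3 - 11) = 0.995455. Corrected H = 1.513258 / 0.995455 = 1.520167.
Step 5: Under H0, H ~ chi^2(2); p-value = 0.467627.
Step 6: alpha = 0.05. fail to reject H0.

H = 1.5202, df = 2, p = 0.467627, fail to reject H0.


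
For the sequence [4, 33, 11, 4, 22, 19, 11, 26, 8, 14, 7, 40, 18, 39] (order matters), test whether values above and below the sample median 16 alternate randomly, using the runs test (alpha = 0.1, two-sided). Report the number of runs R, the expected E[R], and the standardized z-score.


Step 1: Compute median = 16; label A = above, B = below.
Labels in order: BABBAABABBBAAA  (n_A = 7, n_B = 7)
Step 2: Count runs R = 8.
Step 3: Under H0 (random ordering), E[R] = 2*n_A*n_B/(n_A+n_B) + 1 = 2*7*7/14 + 1 = 8.0000.
        Var[R] = 2*n_A*n_B*(2*n_A*n_B - n_A - n_B) / ((n_A+n_B)^2 * (n_A+n_B-1)) = 8232/2548 = 3.2308.
        SD[R] = 1.7974.
Step 4: R = E[R], so z = 0 with no continuity correction.
Step 5: Two-sided p-value via normal approximation = 2*(1 - Phi(|z|)) = 1.000000.
Step 6: alpha = 0.1. fail to reject H0.

R = 8, z = 0.0000, p = 1.000000, fail to reject H0.


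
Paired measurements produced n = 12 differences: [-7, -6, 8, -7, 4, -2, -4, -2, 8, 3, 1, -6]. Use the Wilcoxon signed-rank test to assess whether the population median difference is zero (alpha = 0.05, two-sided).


Step 1: Drop any zero differences (none here) and take |d_i|.
|d| = [7, 6, 8, 7, 4, 2, 4, 2, 8, 3, 1, 6]
Step 2: Midrank |d_i| (ties get averaged ranks).
ranks: |7|->9.5, |6|->7.5, |8|->11.5, |7|->9.5, |4|->5.5, |2|->2.5, |4|->5.5, |2|->2.5, |8|->11.5, |3|->4, |1|->1, |6|->7.5
Step 3: Attach original signs; sum ranks with positive sign and with negative sign.
W+ = 11.5 + 5.5 + 11.5 + 4 + 1 = 33.5
W- = 9.5 + 7.5 + 9.5 + 2.5 + 5.5 + 2.5 + 7.5 = 44.5
(Check: W+ + W- = 78 should equal n(n+1)/2 = 78.)
Step 4: Test statistic W = min(W+, W-) = 33.5.
Step 5: Ties in |d|, so use the tie-corrected normal approximation.
        E[W] = n(n+1)/4 = 12*13/4 = 39.
        Tie groups: |d|=2 (t=2), |d|=4 (t=2), |d|=6 (t=2), |d|=7 (t=2), |d|=8 (t=2); sum(t^3 - t) = 30.
        Var[W] = n(n+1)(2n+1)/24 - sum(t^3-t)/48 = 3900/24 - 30/48 = 161.875.
        z = (W - E[W]) / sqrt(Var[W]) = (33.5 - 39) / 12.7230 = -0.4323.
        Two-sided p = 2*Phi(z) = 0.665532.
Step 6: alpha = 0.05. fail to reject H0.

W+ = 33.5, W- = 44.5, W = min = 33.5, p = 0.665532, fail to reject H0.


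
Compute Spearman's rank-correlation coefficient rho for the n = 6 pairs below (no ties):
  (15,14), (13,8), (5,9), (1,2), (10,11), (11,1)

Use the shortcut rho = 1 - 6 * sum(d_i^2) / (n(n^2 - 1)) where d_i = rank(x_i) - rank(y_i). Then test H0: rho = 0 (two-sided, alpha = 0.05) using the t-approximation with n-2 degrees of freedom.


Step 1: Rank x and y separately (midranks; no ties here).
rank(x): 15->6, 13->5, 5->2, 1->1, 10->3, 11->4
rank(y): 14->6, 8->3, 9->4, 2->2, 11->5, 1->1
Step 2: d_i = R_x(i) - R_y(i); compute d_i^2.
  (6-6)^2=0, (5-3)^2=4, (2-4)^2=4, (1-2)^2=1, (3-5)^2=4, (4-1)^2=9
sum(d^2) = 22.
Step 3: rho = 1 - 6*22 / (6*(6^2 - 1)) = 1 - 132/210 = 0.371429.
Step 4: Under H0, t = rho * sqrt((n-2)/(1-rho^2)) = 0.8001 ~ t(4).
Step 5: Two-sided p-value from the t-distribution with 4 df = 0.468478.
Step 6: alpha = 0.05. fail to reject H0.

rho = 0.3714, p = 0.468478, fail to reject H0 at alpha = 0.05.


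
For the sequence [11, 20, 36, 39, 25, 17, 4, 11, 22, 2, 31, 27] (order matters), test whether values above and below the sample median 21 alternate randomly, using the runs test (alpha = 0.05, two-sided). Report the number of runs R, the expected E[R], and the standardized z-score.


Step 1: Compute median = 21; label A = above, B = below.
Labels in order: BBAAABBBABAA  (n_A = 6, n_B = 6)
Step 2: Count runs R = 6.
Step 3: Under H0 (random ordering), E[R] = 2*n_A*n_B/(n_A+n_B) + 1 = 2*6*6/12 + 1 = 7.0000.
        Var[R] = 2*n_A*n_B*(2*n_A*n_B - n_A - n_B) / ((n_A+n_B)^2 * (n_A+n_B-1)) = 4320/1584 = 2.7273.
        SD[R] = 1.6514.
Step 4: Continuity-corrected z = (R + 0.5 - E[R]) / SD[R] = (6 + 0.5 - 7.0000) / 1.6514 = -0.3028.
Step 5: Two-sided p-value via normal approximation = 2*(1 - Phi(|z|)) = 0.762069.
Step 6: alpha = 0.05. fail to reject H0.

R = 6, z = -0.3028, p = 0.762069, fail to reject H0.


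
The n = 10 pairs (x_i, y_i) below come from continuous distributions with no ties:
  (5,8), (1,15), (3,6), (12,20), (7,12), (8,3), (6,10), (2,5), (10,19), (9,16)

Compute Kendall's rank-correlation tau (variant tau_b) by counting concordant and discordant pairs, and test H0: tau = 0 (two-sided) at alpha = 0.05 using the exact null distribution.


Step 1: Enumerate the 45 unordered pairs (i,j) with i<j and classify each by sign(x_j-x_i) * sign(y_j-y_i).
  (1,2):dx=-4,dy=+7->D; (1,3):dx=-2,dy=-2->C; (1,4):dx=+7,dy=+12->C; (1,5):dx=+2,dy=+4->C
  (1,6):dx=+3,dy=-5->D; (1,7):dx=+1,dy=+2->C; (1,8):dx=-3,dy=-3->C; (1,9):dx=+5,dy=+11->C
  (1,10):dx=+4,dy=+8->C; (2,3):dx=+2,dy=-9->D; (2,4):dx=+11,dy=+5->C; (2,5):dx=+6,dy=-3->D
  (2,6):dx=+7,dy=-12->D; (2,7):dx=+5,dy=-5->D; (2,8):dx=+1,dy=-10->D; (2,9):dx=+9,dy=+4->C
  (2,10):dx=+8,dy=+1->C; (3,4):dx=+9,dy=+14->C; (3,5):dx=+4,dy=+6->C; (3,6):dx=+5,dy=-3->D
  (3,7):dx=+3,dy=+4->C; (3,8):dx=-1,dy=-1->C; (3,9):dx=+7,dy=+13->C; (3,10):dx=+6,dy=+10->C
  (4,5):dx=-5,dy=-8->C; (4,6):dx=-4,dy=-17->C; (4,7):dx=-6,dy=-10->C; (4,8):dx=-10,dy=-15->C
  (4,9):dx=-2,dy=-1->C; (4,10):dx=-3,dy=-4->C; (5,6):dx=+1,dy=-9->D; (5,7):dx=-1,dy=-2->C
  (5,8):dx=-5,dy=-7->C; (5,9):dx=+3,dy=+7->C; (5,10):dx=+2,dy=+4->C; (6,7):dx=-2,dy=+7->D
  (6,8):dx=-6,dy=+2->D; (6,9):dx=+2,dy=+16->C; (6,10):dx=+1,dy=+13->C; (7,8):dx=-4,dy=-5->C
  (7,9):dx=+4,dy=+9->C; (7,10):dx=+3,dy=+6->C; (8,9):dx=+8,dy=+14->C; (8,10):dx=+7,dy=+11->C
  (9,10):dx=-1,dy=-3->C
Step 2: C = 34, D = 11, total pairs = 45.
Step 3: tau = (C - D)/(n(n-1)/2) = (34 - 11)/45 = 0.511111.
Step 4: Exact two-sided p-value (enumerate n! = 3628800 permutations of y under H0): p = 0.046623.
Step 5: alpha = 0.05. reject H0.

tau_b = 0.5111 (C=34, D=11), p = 0.046623, reject H0.


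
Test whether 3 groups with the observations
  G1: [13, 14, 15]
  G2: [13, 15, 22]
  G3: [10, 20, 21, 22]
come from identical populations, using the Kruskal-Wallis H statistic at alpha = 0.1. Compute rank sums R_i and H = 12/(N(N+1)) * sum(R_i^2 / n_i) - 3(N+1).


Step 1: Combine all N = 10 observations and assign midranks.
sorted (value, group, rank): (10,G3,1), (13,G1,2.5), (13,G2,2.5), (14,G1,4), (15,G1,5.5), (15,G2,5.5), (20,G3,7), (21,G3,8), (22,G2,9.5), (22,G3,9.5)
Step 2: Sum ranks within each group.
R_1 = 12 (n_1 = 3)
R_2 = 17.5 (n_2 = 3)
R_3 = 25.5 (n_3 = 4)
Step 3: H = 12/(N(N+1)) * sum(R_i^2/n_i) - 3(N+1)
     = 12/(10*11) * (12^2/3 + 17.5^2/3 + 25.5^2/4) - 3*11
     = 0.109091 * 312.646 - 33
     = 1.106818.
Step 4: Ties present; correction factor C = 1 - 18/(10^3 - 10) = 0.981818. Corrected H = 1.106818 / 0.981818 = 1.127315.
Step 5: Under H0, H ~ chi^2(2); p-value = 0.569124.
Step 6: alpha = 0.1. fail to reject H0.

H = 1.1273, df = 2, p = 0.569124, fail to reject H0.


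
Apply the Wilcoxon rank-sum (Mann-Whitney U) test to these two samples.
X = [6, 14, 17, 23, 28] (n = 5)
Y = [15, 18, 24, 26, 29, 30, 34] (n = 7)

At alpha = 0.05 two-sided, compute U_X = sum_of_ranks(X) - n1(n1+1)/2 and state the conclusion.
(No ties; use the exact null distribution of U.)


Step 1: Combine and sort all 12 observations; assign midranks.
sorted (value, group): (6,X), (14,X), (15,Y), (17,X), (18,Y), (23,X), (24,Y), (26,Y), (28,X), (29,Y), (30,Y), (34,Y)
ranks: 6->1, 14->2, 15->3, 17->4, 18->5, 23->6, 24->7, 26->8, 28->9, 29->10, 30->11, 34->12
Step 2: Rank sum for X: R1 = 1 + 2 + 4 + 6 + 9 = 22.
Step 3: U_X = R1 - n1(n1+1)/2 = 22 - 5*6/2 = 22 - 15 = 7.
       U_Y = n1*n2 - U_X = 35 - 7 = 28.
Step 4: No ties, so the exact null distribution of U (based on enumerating the C(12,5) = 792 equally likely rank assignments) gives the two-sided p-value.
Step 5: p-value = 0.106061; compare to alpha = 0.05. fail to reject H0.

U_X = 7, p = 0.106061, fail to reject H0 at alpha = 0.05.


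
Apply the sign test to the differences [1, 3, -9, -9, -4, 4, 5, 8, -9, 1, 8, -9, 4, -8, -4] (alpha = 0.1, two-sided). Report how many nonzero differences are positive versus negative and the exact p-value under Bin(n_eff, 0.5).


Step 1: Discard zero differences. Original n = 15; n_eff = number of nonzero differences = 15.
Nonzero differences (with sign): +1, +3, -9, -9, -4, +4, +5, +8, -9, +1, +8, -9, +4, -8, -4
Step 2: Count signs: positive = 8, negative = 7.
Step 3: Under H0: P(positive) = 0.5, so the number of positives S ~ Bin(15, 0.5).
Step 4: Two-sided exact p-value = sum of Bin(15,0.5) probabilities at or below the observed probability = 1.000000.
Step 5: alpha = 0.1. fail to reject H0.

n_eff = 15, pos = 8, neg = 7, p = 1.000000, fail to reject H0.


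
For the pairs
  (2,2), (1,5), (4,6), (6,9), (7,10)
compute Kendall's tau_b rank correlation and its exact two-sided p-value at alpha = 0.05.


Step 1: Enumerate the 10 unordered pairs (i,j) with i<j and classify each by sign(x_j-x_i) * sign(y_j-y_i).
  (1,2):dx=-1,dy=+3->D; (1,3):dx=+2,dy=+4->C; (1,4):dx=+4,dy=+7->C; (1,5):dx=+5,dy=+8->C
  (2,3):dx=+3,dy=+1->C; (2,4):dx=+5,dy=+4->C; (2,5):dx=+6,dy=+5->C; (3,4):dx=+2,dy=+3->C
  (3,5):dx=+3,dy=+4->C; (4,5):dx=+1,dy=+1->C
Step 2: C = 9, D = 1, total pairs = 10.
Step 3: tau = (C - D)/(n(n-1)/2) = (9 - 1)/10 = 0.800000.
Step 4: Exact two-sided p-value (enumerate n! = 120 permutations of y under H0): p = 0.083333.
Step 5: alpha = 0.05. fail to reject H0.

tau_b = 0.8000 (C=9, D=1), p = 0.083333, fail to reject H0.
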